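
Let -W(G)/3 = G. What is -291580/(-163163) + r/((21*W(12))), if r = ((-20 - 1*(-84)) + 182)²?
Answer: -5472527/69927 ≈ -78.261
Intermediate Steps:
W(G) = -3*G
r = 60516 (r = ((-20 + 84) + 182)² = (64 + 182)² = 246² = 60516)
-291580/(-163163) + r/((21*W(12))) = -291580/(-163163) + 60516/((21*(-3*12))) = -291580*(-1/163163) + 60516/((21*(-36))) = 291580/163163 + 60516/(-756) = 291580/163163 + 60516*(-1/756) = 291580/163163 - 1681/21 = -5472527/69927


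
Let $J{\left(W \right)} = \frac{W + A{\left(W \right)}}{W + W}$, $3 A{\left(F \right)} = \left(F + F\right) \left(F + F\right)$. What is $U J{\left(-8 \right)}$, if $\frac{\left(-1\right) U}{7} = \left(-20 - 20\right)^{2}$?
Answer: $\frac{162400}{3} \approx 54133.0$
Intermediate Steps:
$A{\left(F \right)} = \frac{4 F^{2}}{3}$ ($A{\left(F \right)} = \frac{\left(F + F\right) \left(F + F\right)}{3} = \frac{2 F 2 F}{3} = \frac{4 F^{2}}{3}$)
$J{\left(W \right)} = \frac{W + \frac{4 W^{2}}{3}}{2 W}$ ($J{\left(W \right)} = \frac{W + \frac{4 W^{2}}{3}}{W + W} = \frac{W + \frac{4 W^{2}}{3}}{2 W}$)
$U = -11200$ ($U = - 7 \left(-20 - 20\right)^{2} = - 7 \left(-40\right)^{2} = \left(-7\right) 1600 = -11200$)
$U J{\left(-8 \right)} = - 11200 \left(\frac{1}{2} + \frac{2}{3} \left(-8\right)\right) = - 11200 \left(\frac{1}{2} - \frac{16}{3}\right) = \left(-11200\right) \left(- \frac{29}{6}\right) = \frac{162400}{3}$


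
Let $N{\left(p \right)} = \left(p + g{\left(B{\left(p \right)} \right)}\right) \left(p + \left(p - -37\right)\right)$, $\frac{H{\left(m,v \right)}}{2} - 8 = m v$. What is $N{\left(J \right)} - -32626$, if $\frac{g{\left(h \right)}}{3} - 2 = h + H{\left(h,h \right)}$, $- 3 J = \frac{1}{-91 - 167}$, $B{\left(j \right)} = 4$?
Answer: $\frac{5784148634}{149769} \approx 38620.0$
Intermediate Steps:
$H{\left(m,v \right)} = 16 + 2 m v$
$J = \frac{1}{774}$ ($J = - \frac{1}{3 \left(-91 - 167\right)} = - \frac{1}{3 \left(-258\right)} = \left(- \frac{1}{3}\right) \left(- \frac{1}{258}\right) = \frac{1}{774} \approx 0.001292$)
$g{\left(h \right)} = 54 + 3 h + 6 h^{2}$ ($g{\left(h \right)} = 6 + 3 \left(h + \left(16 + 2 h h\right)\right) = 6 + 3 \left(h + \left(16 + 2 h^{2}\right)\right) = 6 + 3 \left(16 + h + 2 h^{2}\right) = 6 + \left(48 + 3 h + 6 h^{2}\right) = 54 + 3 h + 6 h^{2}$)
$N{\left(p \right)} = \left(37 + 2 p\right) \left(162 + p\right)$ ($N{\left(p \right)} = \left(p + \left(54 + 3 \cdot 4 + 6 \cdot 4^{2}\right)\right) \left(p + \left(p - -37\right)\right) = \left(p + \left(54 + 12 + 6 \cdot 16\right)\right) \left(p + \left(p + 37\right)\right) = \left(p + \left(54 + 12 + 96\right)\right) \left(p + \left(37 + p\right)\right) = \left(p + 162\right) \left(37 + 2 p\right) = \left(162 + p\right) \left(37 + 2 p\right) = \left(37 + 2 p\right) \left(162 + p\right)$)
$N{\left(J \right)} - -32626 = \left(5994 + \frac{2}{599076} + 361 \cdot \frac{1}{774}\right) - -32626 = \left(5994 + 2 \cdot \frac{1}{599076} + \frac{361}{774}\right) + 32626 = \left(5994 + \frac{1}{299538} + \frac{361}{774}\right) + 32626 = \frac{897785240}{149769} + 32626 = \frac{5784148634}{149769}$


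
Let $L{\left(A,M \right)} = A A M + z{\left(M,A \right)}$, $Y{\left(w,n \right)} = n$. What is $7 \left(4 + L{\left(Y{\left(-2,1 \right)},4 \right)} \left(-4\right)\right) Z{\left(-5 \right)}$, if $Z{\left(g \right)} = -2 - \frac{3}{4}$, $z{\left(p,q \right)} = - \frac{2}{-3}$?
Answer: $\frac{847}{3} \approx 282.33$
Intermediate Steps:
$z{\left(p,q \right)} = \frac{2}{3}$ ($z{\left(p,q \right)} = \left(-2\right) \left(- \frac{1}{3}\right) = \frac{2}{3}$)
$L{\left(A,M \right)} = \frac{2}{3} + M A^{2}$ ($L{\left(A,M \right)} = A A M + \frac{2}{3} = A^{2} M + \frac{2}{3} = M A^{2} + \frac{2}{3} = \frac{2}{3} + M A^{2}$)
$Z{\left(g \right)} = - \frac{11}{4}$ ($Z{\left(g \right)} = -2 - \frac{3}{4} = - \frac{11}{4}$)
$7 \left(4 + L{\left(Y{\left(-2,1 \right)},4 \right)} \left(-4\right)\right) Z{\left(-5 \right)} = 7 \left(4 + \left(\frac{2}{3} + 4 \cdot 1^{2}\right) \left(-4\right)\right) \left(- \frac{11}{4}\right) = 7 \left(4 + \left(\frac{2}{3} + 4 \cdot 1\right) \left(-4\right)\right) \left(- \frac{11}{4}\right) = 7 \left(4 + \left(\frac{2}{3} + 4\right) \left(-4\right)\right) \left(- \frac{11}{4}\right) = 7 \left(4 + \frac{14}{3} \left(-4\right)\right) \left(- \frac{11}{4}\right) = 7 \left(4 - \frac{56}{3}\right) \left(- \frac{11}{4}\right) = 7 \left(- \frac{44}{3}\right) \left(- \frac{11}{4}\right) = \left(- \frac{308}{3}\right) \left(- \frac{11}{4}\right) = \frac{847}{3}$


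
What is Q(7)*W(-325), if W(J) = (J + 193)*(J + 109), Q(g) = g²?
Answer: 1397088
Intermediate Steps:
W(J) = (109 + J)*(193 + J) (W(J) = (193 + J)*(109 + J) = (109 + J)*(193 + J))
Q(7)*W(-325) = 7²*(21037 + (-325)² + 302*(-325)) = 49*(21037 + 105625 - 98150) = 49*28512 = 1397088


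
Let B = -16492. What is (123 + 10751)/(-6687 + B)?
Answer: -10874/23179 ≈ -0.46913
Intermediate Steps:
(123 + 10751)/(-6687 + B) = (123 + 10751)/(-6687 - 16492) = 10874/(-23179) = 10874*(-1/23179) = -10874/23179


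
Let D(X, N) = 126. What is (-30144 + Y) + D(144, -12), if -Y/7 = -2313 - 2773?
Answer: 5584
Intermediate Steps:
Y = 35602 (Y = -7*(-2313 - 2773) = -7*(-5086) = 35602)
(-30144 + Y) + D(144, -12) = (-30144 + 35602) + 126 = 5458 + 126 = 5584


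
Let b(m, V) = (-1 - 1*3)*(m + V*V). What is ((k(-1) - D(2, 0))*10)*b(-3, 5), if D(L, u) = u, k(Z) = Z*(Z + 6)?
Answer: 4400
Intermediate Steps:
k(Z) = Z*(6 + Z)
b(m, V) = -4*m - 4*V² (b(m, V) = (-1 - 3)*(m + V²) = -4*(m + V²) = -4*m - 4*V²)
((k(-1) - D(2, 0))*10)*b(-3, 5) = ((-(6 - 1) - 1*0)*10)*(-4*(-3) - 4*5²) = ((-1*5 + 0)*10)*(12 - 4*25) = ((-5 + 0)*10)*(12 - 100) = -5*10*(-88) = -50*(-88) = 4400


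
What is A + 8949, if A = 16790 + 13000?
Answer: 38739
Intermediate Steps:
A = 29790
A + 8949 = 29790 + 8949 = 38739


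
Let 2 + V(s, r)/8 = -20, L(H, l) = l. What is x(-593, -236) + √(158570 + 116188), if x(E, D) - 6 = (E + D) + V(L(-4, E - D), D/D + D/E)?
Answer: -999 + √274758 ≈ -474.83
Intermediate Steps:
V(s, r) = -176 (V(s, r) = -16 + 8*(-20) = -16 - 160 = -176)
x(E, D) = -170 + D + E (x(E, D) = 6 + ((E + D) - 176) = 6 + ((D + E) - 176) = 6 + (-176 + D + E) = -170 + D + E)
x(-593, -236) + √(158570 + 116188) = (-170 - 236 - 593) + √(158570 + 116188) = -999 + √274758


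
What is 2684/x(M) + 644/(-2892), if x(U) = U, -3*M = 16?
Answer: -1456043/2892 ≈ -503.47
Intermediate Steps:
M = -16/3 (M = -1/3*16 = -16/3 ≈ -5.3333)
2684/x(M) + 644/(-2892) = 2684/(-16/3) + 644/(-2892) = 2684*(-3/16) + 644*(-1/2892) = -2013/4 - 161/723 = -1456043/2892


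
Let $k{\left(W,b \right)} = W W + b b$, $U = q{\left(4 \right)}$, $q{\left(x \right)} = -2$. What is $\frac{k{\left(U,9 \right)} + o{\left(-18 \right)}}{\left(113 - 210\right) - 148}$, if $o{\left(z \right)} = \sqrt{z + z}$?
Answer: $- \frac{17}{49} - \frac{6 i}{245} \approx -0.34694 - 0.02449 i$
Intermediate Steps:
$o{\left(z \right)} = \sqrt{2} \sqrt{z}$ ($o{\left(z \right)} = \sqrt{2 z} = \sqrt{2} \sqrt{z}$)
$U = -2$
$k{\left(W,b \right)} = W^{2} + b^{2}$
$\frac{k{\left(U,9 \right)} + o{\left(-18 \right)}}{\left(113 - 210\right) - 148} = \frac{\left(\left(-2\right)^{2} + 9^{2}\right) + \sqrt{2} \sqrt{-18}}{\left(113 - 210\right) - 148} = \frac{\left(4 + 81\right) + \sqrt{2} \cdot 3 i \sqrt{2}}{\left(113 - 210\right) - 148} = \frac{85 + 6 i}{-97 - 148} = \frac{85 + 6 i}{-245} = \left(85 + 6 i\right) \left(- \frac{1}{245}\right) = - \frac{17}{49} - \frac{6 i}{245}$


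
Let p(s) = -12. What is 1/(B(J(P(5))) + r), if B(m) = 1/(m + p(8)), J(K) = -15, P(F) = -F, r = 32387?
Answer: 27/874448 ≈ 3.0877e-5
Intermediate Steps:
B(m) = 1/(-12 + m) (B(m) = 1/(m - 12) = 1/(-12 + m))
1/(B(J(P(5))) + r) = 1/(1/(-12 - 15) + 32387) = 1/(1/(-27) + 32387) = 1/(-1/27 + 32387) = 1/(874448/27) = 27/874448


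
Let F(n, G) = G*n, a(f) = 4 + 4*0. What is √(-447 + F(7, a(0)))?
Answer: I*√419 ≈ 20.469*I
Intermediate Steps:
a(f) = 4 (a(f) = 4 + 0 = 4)
√(-447 + F(7, a(0))) = √(-447 + 4*7) = √(-447 + 28) = √(-419) = I*√419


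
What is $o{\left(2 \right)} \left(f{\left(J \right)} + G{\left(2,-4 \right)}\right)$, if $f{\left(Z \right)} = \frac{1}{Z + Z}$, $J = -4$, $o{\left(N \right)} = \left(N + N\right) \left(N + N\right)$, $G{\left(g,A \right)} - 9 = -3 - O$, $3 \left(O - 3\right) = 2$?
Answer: $\frac{106}{3} \approx 35.333$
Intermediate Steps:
$O = \frac{11}{3}$ ($O = 3 + \frac{1}{3} \cdot 2 = 3 + \frac{2}{3} = \frac{11}{3} \approx 3.6667$)
$G{\left(g,A \right)} = \frac{7}{3}$ ($G{\left(g,A \right)} = 9 - \frac{20}{3} = \frac{7}{3}$)
$o{\left(N \right)} = 4 N^{2}$ ($o{\left(N \right)} = 2 N 2 N = 4 N^{2}$)
$f{\left(Z \right)} = \frac{1}{2 Z}$
$o{\left(2 \right)} \left(f{\left(J \right)} + G{\left(2,-4 \right)}\right) = 4 \cdot 2^{2} \left(\frac{1}{2 \left(-4\right)} + \frac{7}{3}\right) = 4 \cdot 4 \left(\frac{1}{2} \left(- \frac{1}{4}\right) + \frac{7}{3}\right) = 16 \left(- \frac{1}{8} + \frac{7}{3}\right) = 16 \cdot \frac{53}{24} = \frac{106}{3}$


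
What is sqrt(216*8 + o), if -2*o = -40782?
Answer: sqrt(22119) ≈ 148.72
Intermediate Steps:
o = 20391 (o = -1/2*(-40782) = 20391)
sqrt(216*8 + o) = sqrt(216*8 + 20391) = sqrt(1728 + 20391) = sqrt(22119)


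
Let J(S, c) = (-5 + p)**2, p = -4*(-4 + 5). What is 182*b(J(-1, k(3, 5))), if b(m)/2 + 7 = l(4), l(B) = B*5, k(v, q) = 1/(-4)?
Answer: 4732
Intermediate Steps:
p = -4 (p = -4*1 = -4)
k(v, q) = -1/4
J(S, c) = 81 (J(S, c) = (-5 - 4)**2 = (-9)**2 = 81)
l(B) = 5*B
b(m) = 26 (b(m) = -14 + 2*(5*4) = -14 + 2*20 = -14 + 40 = 26)
182*b(J(-1, k(3, 5))) = 182*26 = 4732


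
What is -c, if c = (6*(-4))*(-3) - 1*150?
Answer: 78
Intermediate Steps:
c = -78 (c = -24*(-3) - 150 = 72 - 150 = -78)
-c = -1*(-78) = 78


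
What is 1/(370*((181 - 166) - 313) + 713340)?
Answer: 1/603080 ≈ 1.6582e-6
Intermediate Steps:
1/(370*((181 - 166) - 313) + 713340) = 1/(370*(15 - 313) + 713340) = 1/(370*(-298) + 713340) = 1/(-110260 + 713340) = 1/603080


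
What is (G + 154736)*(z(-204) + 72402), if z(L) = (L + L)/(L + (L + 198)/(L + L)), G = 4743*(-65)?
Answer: -154221743138274/13871 ≈ -1.1118e+10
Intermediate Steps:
G = -308295
z(L) = 2*L/(L + (198 + L)/(2*L)) (z(L) = (2*L)/(L + (198 + L)/((2*L))) = (2*L)/(L + (198 + L)*(1/(2*L))) = (2*L)/(L + (198 + L)/(2*L)) = 2*L/(L + (198 + L)/(2*L)))
(G + 154736)*(z(-204) + 72402) = (-308295 + 154736)*(4*(-204)**2/(198 - 204 + 2*(-204)**2) + 72402) = -153559*(4*41616/(198 - 204 + 2*41616) + 72402) = -153559*(4*41616/(198 - 204 + 83232) + 72402) = -153559*(4*41616/83226 + 72402) = -153559*(4*41616*(1/83226) + 72402) = -153559*(27744/13871 + 72402) = -153559*1004315886/13871 = -154221743138274/13871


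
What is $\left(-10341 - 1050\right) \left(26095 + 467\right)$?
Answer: $-302567742$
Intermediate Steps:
$\left(-10341 - 1050\right) \left(26095 + 467\right) = \left(-11391\right) 26562 = -302567742$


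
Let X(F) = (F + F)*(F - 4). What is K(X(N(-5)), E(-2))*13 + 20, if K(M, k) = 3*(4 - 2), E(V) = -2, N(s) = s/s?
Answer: 98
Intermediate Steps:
N(s) = 1
X(F) = 2*F*(-4 + F) (X(F) = (2*F)*(-4 + F) = 2*F*(-4 + F))
K(M, k) = 6 (K(M, k) = 3*2 = 6)
K(X(N(-5)), E(-2))*13 + 20 = 6*13 + 20 = 78 + 20 = 98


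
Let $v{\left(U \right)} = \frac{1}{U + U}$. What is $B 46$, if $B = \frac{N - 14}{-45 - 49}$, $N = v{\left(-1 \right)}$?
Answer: $\frac{667}{94} \approx 7.0957$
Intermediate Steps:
$v{\left(U \right)} = \frac{1}{2 U}$
$N = - \frac{1}{2}$ ($N = \frac{1}{2 \left(-1\right)} = \frac{1}{2} \left(-1\right) = - \frac{1}{2} \approx -0.5$)
$B = \frac{29}{188}$ ($B = \frac{- \frac{1}{2} - 14}{-45 - 49} = - \frac{29}{2 \left(-94\right)} = \left(- \frac{29}{2}\right) \left(- \frac{1}{94}\right) = \frac{29}{188} \approx 0.15426$)
$B 46 = \frac{29}{188} \cdot 46 = \frac{667}{94}$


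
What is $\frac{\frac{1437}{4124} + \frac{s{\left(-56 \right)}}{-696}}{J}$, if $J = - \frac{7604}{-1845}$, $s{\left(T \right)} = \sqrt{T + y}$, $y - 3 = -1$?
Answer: $\frac{2651265}{31358896} - \frac{1845 i \sqrt{6}}{1764128} \approx 0.084546 - 0.0025618 i$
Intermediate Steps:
$y = 2$ ($y = 3 - 1 = 2$)
$s{\left(T \right)} = \sqrt{2 + T}$ ($s{\left(T \right)} = \sqrt{T + 2} = \sqrt{2 + T}$)
$J = \frac{7604}{1845}$ ($J = \left(-7604\right) \left(- \frac{1}{1845}\right) = \frac{7604}{1845} \approx 4.1214$)
$\frac{\frac{1437}{4124} + \frac{s{\left(-56 \right)}}{-696}}{J} = \frac{\frac{1437}{4124} + \frac{\sqrt{2 - 56}}{-696}}{\frac{7604}{1845}} = \left(1437 \cdot \frac{1}{4124} + \sqrt{-54} \left(- \frac{1}{696}\right)\right) \frac{1845}{7604} = \left(\frac{1437}{4124} + 3 i \sqrt{6} \left(- \frac{1}{696}\right)\right) \frac{1845}{7604} = \left(\frac{1437}{4124} - \frac{i \sqrt{6}}{232}\right) \frac{1845}{7604} = \frac{2651265}{31358896} - \frac{1845 i \sqrt{6}}{1764128}$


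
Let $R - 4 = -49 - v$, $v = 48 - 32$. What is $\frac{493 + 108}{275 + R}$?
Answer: $\frac{601}{214} \approx 2.8084$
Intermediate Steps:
$v = 16$ ($v = 48 - 32 = 16$)
$R = -61$ ($R = 4 - 65 = -61$)
$\frac{493 + 108}{275 + R} = \frac{493 + 108}{275 - 61} = \frac{601}{214}$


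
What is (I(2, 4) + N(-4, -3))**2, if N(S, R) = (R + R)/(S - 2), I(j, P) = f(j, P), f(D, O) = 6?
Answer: 49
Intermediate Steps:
I(j, P) = 6
N(S, R) = 2*R/(-2 + S) (N(S, R) = (2*R)/(-2 + S) = 2*R/(-2 + S))
(I(2, 4) + N(-4, -3))**2 = (6 + 2*(-3)/(-2 - 4))**2 = (6 + 2*(-3)/(-6))**2 = (6 + 2*(-3)*(-1/6))**2 = (6 + 1)**2 = 7**2 = 49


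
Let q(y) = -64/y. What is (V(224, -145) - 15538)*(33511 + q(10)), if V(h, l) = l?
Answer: -2627263209/5 ≈ -5.2545e+8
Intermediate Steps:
(V(224, -145) - 15538)*(33511 + q(10)) = (-145 - 15538)*(33511 - 64/10) = -15683*(33511 - 64*⅒) = -15683*(33511 - 32/5) = -15683*167523/5 = -2627263209/5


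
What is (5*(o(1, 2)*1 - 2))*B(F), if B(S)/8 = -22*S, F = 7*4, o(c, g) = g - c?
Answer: 24640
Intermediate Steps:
F = 28
B(S) = -176*S (B(S) = 8*(-22*S) = -176*S)
(5*(o(1, 2)*1 - 2))*B(F) = (5*((2 - 1*1)*1 - 2))*(-176*28) = (5*((2 - 1)*1 - 2))*(-4928) = (5*(1*1 - 2))*(-4928) = (5*(1 - 2))*(-4928) = (5*(-1))*(-4928) = -5*(-4928) = 24640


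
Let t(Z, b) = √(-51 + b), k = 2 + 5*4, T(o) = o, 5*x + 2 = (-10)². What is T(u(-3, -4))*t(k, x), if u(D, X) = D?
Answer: -3*I*√785/5 ≈ -16.811*I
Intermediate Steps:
x = 98/5 (x = -⅖ + (⅕)*(-10)² = -⅖ + (⅕)*100 = -⅖ + 20 = 98/5 ≈ 19.600)
k = 22 (k = 2 + 20 = 22)
T(u(-3, -4))*t(k, x) = -3*√(-51 + 98/5) = -3*I*√785/5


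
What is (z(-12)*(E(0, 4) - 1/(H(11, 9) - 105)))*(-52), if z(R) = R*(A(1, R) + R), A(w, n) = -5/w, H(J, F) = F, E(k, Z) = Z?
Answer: -85085/2 ≈ -42543.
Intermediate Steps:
A(w, n) = -5/w
z(R) = R*(-5 + R) (z(R) = R*(-5/1 + R) = R*(-5*1 + R) = R*(-5 + R))
(z(-12)*(E(0, 4) - 1/(H(11, 9) - 105)))*(-52) = ((-12*(-5 - 12))*(4 - 1/(9 - 105)))*(-52) = ((-12*(-17))*(4 - 1/(-96)))*(-52) = (204*(4 - 1*(-1/96)))*(-52) = (204*(4 + 1/96))*(-52) = (204*(385/96))*(-52) = (6545/8)*(-52) = -85085/2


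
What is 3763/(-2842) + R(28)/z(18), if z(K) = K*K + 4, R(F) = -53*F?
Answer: -340737/58261 ≈ -5.8485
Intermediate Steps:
z(K) = 4 + K**2 (z(K) = K**2 + 4 = 4 + K**2)
3763/(-2842) + R(28)/z(18) = 3763/(-2842) + (-53*28)/(4 + 18**2) = 3763*(-1/2842) - 1484/(4 + 324) = -3763/2842 - 1484/328 = -3763/2842 - 1484*1/328 = -3763/2842 - 371/82 = -340737/58261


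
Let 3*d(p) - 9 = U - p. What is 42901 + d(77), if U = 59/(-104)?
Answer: 4459327/104 ≈ 42878.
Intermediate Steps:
U = -59/104 (U = 59*(-1/104) = -59/104 ≈ -0.56731)
d(p) = 877/312 - p/3 (d(p) = 3 + (-59/104 - p)/3 = 3 + (-59/312 - p/3) = 877/312 - p/3)
42901 + d(77) = 42901 + (877/312 - 1/3*77) = 42901 + (877/312 - 77/3) = 42901 - 2377/104 = 4459327/104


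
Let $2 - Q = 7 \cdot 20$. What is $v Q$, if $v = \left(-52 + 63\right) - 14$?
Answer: $414$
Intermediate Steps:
$Q = -138$ ($Q = 2 - 7 \cdot 20 = 2 - 140 = -138$)
$v = -3$ ($v = 11 - 14 = -3$)
$v Q = \left(-3\right) \left(-138\right) = 414$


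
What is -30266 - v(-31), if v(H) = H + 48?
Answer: -30283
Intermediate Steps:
v(H) = 48 + H
-30266 - v(-31) = -30266 - (48 - 31) = -30266 - 1*17 = -30266 - 17 = -30283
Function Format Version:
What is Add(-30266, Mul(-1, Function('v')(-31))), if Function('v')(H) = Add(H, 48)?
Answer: -30283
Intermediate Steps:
Function('v')(H) = Add(48, H)
Add(-30266, Mul(-1, Function('v')(-31))) = Add(-30266, Mul(-1, Add(48, -31))) = Add(-30266, Mul(-1, 17)) = Add(-30266, -17) = -30283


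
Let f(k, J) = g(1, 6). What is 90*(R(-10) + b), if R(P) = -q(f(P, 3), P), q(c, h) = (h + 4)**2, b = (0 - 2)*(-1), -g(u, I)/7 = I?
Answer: -3060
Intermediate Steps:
g(u, I) = -7*I
f(k, J) = -42 (f(k, J) = -7*6 = -42)
b = 2 (b = -2*(-1) = 2)
q(c, h) = (4 + h)**2
R(P) = -(4 + P)**2
90*(R(-10) + b) = 90*(-(4 - 10)**2 + 2) = 90*(-1*(-6)**2 + 2) = 90*(-1*36 + 2) = 90*(-36 + 2) = 90*(-34) = -3060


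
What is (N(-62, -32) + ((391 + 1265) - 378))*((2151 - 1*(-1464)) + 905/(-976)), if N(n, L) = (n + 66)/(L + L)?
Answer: 72123418745/15616 ≈ 4.6186e+6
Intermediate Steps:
N(n, L) = (66 + n)/(2*L) (N(n, L) = (66 + n)/((2*L)) = (66 + n)*(1/(2*L)) = (66 + n)/(2*L))
(N(-62, -32) + ((391 + 1265) - 378))*((2151 - 1*(-1464)) + 905/(-976)) = ((½)*(66 - 62)/(-32) + ((391 + 1265) - 378))*((2151 - 1*(-1464)) + 905/(-976)) = ((½)*(-1/32)*4 + (1656 - 378))*((2151 + 1464) + 905*(-1/976)) = (-1/16 + 1278)*(3615 - 905/976) = (20447/16)*(3527335/976) = 72123418745/15616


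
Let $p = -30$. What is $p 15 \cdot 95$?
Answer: $-42750$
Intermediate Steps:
$p 15 \cdot 95 = \left(-30\right) 15 \cdot 95 = \left(-450\right) 95 = -42750$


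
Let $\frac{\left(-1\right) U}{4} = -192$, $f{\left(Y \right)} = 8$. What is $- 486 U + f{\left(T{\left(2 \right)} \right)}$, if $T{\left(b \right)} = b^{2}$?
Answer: $-373240$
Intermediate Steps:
$U = 768$ ($U = \left(-4\right) \left(-192\right) = 768$)
$- 486 U + f{\left(T{\left(2 \right)} \right)} = \left(-486\right) 768 + 8 = -373248 + 8 = -373240$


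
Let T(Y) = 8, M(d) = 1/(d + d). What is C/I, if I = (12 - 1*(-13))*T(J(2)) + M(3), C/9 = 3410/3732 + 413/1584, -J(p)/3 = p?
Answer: 1735689/32868968 ≈ 0.052806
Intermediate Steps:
J(p) = -3*p
M(d) = 1/(2*d)
C = 578563/54736 (C = 9*(3410/3732 + 413/1584) = 9*(3410*(1/3732) + 413*(1/1584)) = 9*(1705/1866 + 413/1584) = 9*(578563/492624) = 578563/54736 ≈ 10.570)
I = 1201/6 (I = (12 - 1*(-13))*8 + (½)/3 = (12 + 13)*8 + (½)*(⅓) = 25*8 + ⅙ = 200 + ⅙ = 1201/6 ≈ 200.17)
C/I = 578563/(54736*(1201/6)) = (578563/54736)*(6/1201) = 1735689/32868968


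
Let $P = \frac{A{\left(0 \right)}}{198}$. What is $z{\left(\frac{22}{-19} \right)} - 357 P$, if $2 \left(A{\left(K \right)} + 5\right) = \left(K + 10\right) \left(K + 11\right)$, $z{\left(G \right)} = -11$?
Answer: $- \frac{3338}{33} \approx -101.15$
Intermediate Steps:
$A{\left(K \right)} = -5 + \frac{\left(10 + K\right) \left(11 + K\right)}{2}$ ($A{\left(K \right)} = -5 + \frac{\left(K + 10\right) \left(K + 11\right)}{2} = -5 + \frac{\left(10 + K\right) \left(11 + K\right)}{2}$)
$P = \frac{25}{99}$ ($P = \frac{50 + \frac{0^{2}}{2} + \frac{21}{2} \cdot 0}{198} = \left(50 + \frac{1}{2} \cdot 0 + 0\right) \frac{1}{198} = \left(50 + 0 + 0\right) \frac{1}{198} = 50 \cdot \frac{1}{198} = \frac{25}{99} \approx 0.25253$)
$z{\left(\frac{22}{-19} \right)} - 357 P = -11 - \frac{2975}{33} = - \frac{3338}{33}$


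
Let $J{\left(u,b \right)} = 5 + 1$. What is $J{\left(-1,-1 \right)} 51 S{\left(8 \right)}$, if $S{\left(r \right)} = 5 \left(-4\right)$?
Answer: $-6120$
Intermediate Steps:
$S{\left(r \right)} = -20$
$J{\left(u,b \right)} = 6$
$J{\left(-1,-1 \right)} 51 S{\left(8 \right)} = 6 \cdot 51 \left(-20\right) = 6 \left(-1020\right) = -6120$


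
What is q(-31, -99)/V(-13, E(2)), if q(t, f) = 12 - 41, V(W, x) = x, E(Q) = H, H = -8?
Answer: 29/8 ≈ 3.6250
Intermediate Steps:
E(Q) = -8
q(t, f) = -29
q(-31, -99)/V(-13, E(2)) = -29/(-8) = -29*(-⅛) = 29/8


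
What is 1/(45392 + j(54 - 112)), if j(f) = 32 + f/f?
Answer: 1/45425 ≈ 2.2014e-5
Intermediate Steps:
j(f) = 33 (j(f) = 32 + 1 = 33)
1/(45392 + j(54 - 112)) = 1/(45392 + 33) = 1/45425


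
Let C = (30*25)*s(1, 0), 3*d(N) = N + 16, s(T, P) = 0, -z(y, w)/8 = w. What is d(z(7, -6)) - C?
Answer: 64/3 ≈ 21.333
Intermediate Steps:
z(y, w) = -8*w
d(N) = 16/3 + N/3 (d(N) = (N + 16)/3 = (16 + N)/3 = 16/3 + N/3)
C = 0 (C = (30*25)*0 = 750*0 = 0)
d(z(7, -6)) - C = (16/3 + (-8*(-6))/3) - 1*0 = (16/3 + (⅓)*48) + 0 = (16/3 + 16) + 0 = 64/3 + 0 = 64/3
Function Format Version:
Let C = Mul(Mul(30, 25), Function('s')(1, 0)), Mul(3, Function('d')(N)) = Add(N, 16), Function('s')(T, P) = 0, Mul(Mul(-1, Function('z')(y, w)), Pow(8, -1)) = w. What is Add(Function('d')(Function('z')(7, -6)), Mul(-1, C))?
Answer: Rational(64, 3) ≈ 21.333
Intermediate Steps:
Function('z')(y, w) = Mul(-8, w)
Function('d')(N) = Add(Rational(16, 3), Mul(Rational(1, 3), N)) (Function('d')(N) = Mul(Rational(1, 3), Add(N, 16)) = Mul(Rational(1, 3), Add(16, N)) = Add(Rational(16, 3), Mul(Rational(1, 3), N)))
C = 0 (C = Mul(Mul(30, 25), 0) = Mul(750, 0) = 0)
Add(Function('d')(Function('z')(7, -6)), Mul(-1, C)) = Add(Add(Rational(16, 3), Mul(Rational(1, 3), Mul(-8, -6))), Mul(-1, 0)) = Add(Add(Rational(16, 3), Mul(Rational(1, 3), 48)), 0) = Add(Add(Rational(16, 3), 16), 0) = Add(Rational(64, 3), 0) = Rational(64, 3)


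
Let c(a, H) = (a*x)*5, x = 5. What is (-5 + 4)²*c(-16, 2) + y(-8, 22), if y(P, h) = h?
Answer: -378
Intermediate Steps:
c(a, H) = 25*a (c(a, H) = (a*5)*5 = (5*a)*5 = 25*a)
(-5 + 4)²*c(-16, 2) + y(-8, 22) = (-5 + 4)²*(25*(-16)) + 22 = (-1)²*(-400) + 22 = 1*(-400) + 22 = -400 + 22 = -378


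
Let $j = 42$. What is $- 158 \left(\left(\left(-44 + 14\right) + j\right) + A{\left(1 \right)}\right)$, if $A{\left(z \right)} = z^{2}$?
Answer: $-2054$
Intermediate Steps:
$- 158 \left(\left(\left(-44 + 14\right) + j\right) + A{\left(1 \right)}\right) = - 158 \left(\left(\left(-44 + 14\right) + 42\right) + 1^{2}\right) = - 158 \left(\left(-30 + 42\right) + 1\right) = - 158 \left(12 + 1\right) = \left(-158\right) 13 = -2054$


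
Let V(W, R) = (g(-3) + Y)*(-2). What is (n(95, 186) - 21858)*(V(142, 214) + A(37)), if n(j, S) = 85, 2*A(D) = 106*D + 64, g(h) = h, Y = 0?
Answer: -43524227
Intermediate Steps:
A(D) = 32 + 53*D (A(D) = (106*D + 64)/2 = (64 + 106*D)/2 = 32 + 53*D)
V(W, R) = 6 (V(W, R) = (-3 + 0)*(-2) = -3*(-2) = 6)
(n(95, 186) - 21858)*(V(142, 214) + A(37)) = (85 - 21858)*(6 + (32 + 53*37)) = -21773*(6 + (32 + 1961)) = -21773*(6 + 1993) = -21773*1999 = -43524227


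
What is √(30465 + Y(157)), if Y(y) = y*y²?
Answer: √3900358 ≈ 1974.9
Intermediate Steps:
Y(y) = y³
√(30465 + Y(157)) = √(30465 + 157³) = √(30465 + 3869893) = √3900358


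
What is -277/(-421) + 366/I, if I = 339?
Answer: 82663/47573 ≈ 1.7376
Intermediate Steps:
-277/(-421) + 366/I = -277/(-421) + 366/339 = -277*(-1/421) + 366*(1/339) = 277/421 + 122/113 = 82663/47573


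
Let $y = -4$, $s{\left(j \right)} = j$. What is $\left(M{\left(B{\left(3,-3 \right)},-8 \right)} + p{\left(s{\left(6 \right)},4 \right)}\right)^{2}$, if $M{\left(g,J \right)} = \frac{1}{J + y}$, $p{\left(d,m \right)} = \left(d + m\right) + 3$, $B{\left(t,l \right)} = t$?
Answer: $\frac{24025}{144} \approx 166.84$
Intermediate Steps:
$p{\left(d,m \right)} = 3 + d + m$
$M{\left(g,J \right)} = \frac{1}{-4 + J}$ ($M{\left(g,J \right)} = \frac{1}{J - 4} = \frac{1}{-4 + J}$)
$\left(M{\left(B{\left(3,-3 \right)},-8 \right)} + p{\left(s{\left(6 \right)},4 \right)}\right)^{2} = \left(\frac{1}{-4 - 8} + \left(3 + 6 + 4\right)\right)^{2} = \left(\frac{1}{-12} + 13\right)^{2} = \left(- \frac{1}{12} + 13\right)^{2} = \left(\frac{155}{12}\right)^{2} = \frac{24025}{144}$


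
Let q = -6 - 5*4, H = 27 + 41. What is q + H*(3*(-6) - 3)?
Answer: -1454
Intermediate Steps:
H = 68
q = -26 (q = -6 - 20 = -26)
q + H*(3*(-6) - 3) = -26 + 68*(3*(-6) - 3) = -26 + 68*(-18 - 3) = -26 + 68*(-21) = -26 - 1428 = -1454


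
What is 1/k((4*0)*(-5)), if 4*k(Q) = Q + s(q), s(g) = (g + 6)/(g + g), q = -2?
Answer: -4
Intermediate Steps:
s(g) = (6 + g)/(2*g) (s(g) = (6 + g)/((2*g)) = (6 + g)*(1/(2*g)) = (6 + g)/(2*g))
k(Q) = -¼ + Q/4 (k(Q) = (Q + (½)*(6 - 2)/(-2))/4 = (Q + (½)*(-½)*4)/4 = (Q - 1)/4 = (-1 + Q)/4 = -¼ + Q/4)
1/k((4*0)*(-5)) = 1/(-¼ + ((4*0)*(-5))/4) = 1/(-¼ + (0*(-5))/4) = 1/(-¼ + (¼)*0) = 1/(-¼ + 0) = 1/(-¼) = -4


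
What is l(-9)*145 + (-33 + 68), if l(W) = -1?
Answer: -110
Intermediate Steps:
l(-9)*145 + (-33 + 68) = -1*145 + (-33 + 68) = -145 + 35 = -110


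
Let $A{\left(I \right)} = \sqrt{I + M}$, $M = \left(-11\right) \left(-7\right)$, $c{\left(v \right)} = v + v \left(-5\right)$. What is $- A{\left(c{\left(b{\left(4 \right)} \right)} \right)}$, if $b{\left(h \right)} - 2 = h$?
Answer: $- \sqrt{53} \approx -7.2801$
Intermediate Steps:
$b{\left(h \right)} = 2 + h$
$c{\left(v \right)} = - 4 v$ ($c{\left(v \right)} = v - 5 v = - 4 v$)
$M = 77$
$A{\left(I \right)} = \sqrt{77 + I}$ ($A{\left(I \right)} = \sqrt{I + 77} = \sqrt{77 + I}$)
$- A{\left(c{\left(b{\left(4 \right)} \right)} \right)} = - \sqrt{77 - 4 \left(2 + 4\right)} = - \sqrt{77 - 24} = - \sqrt{53}$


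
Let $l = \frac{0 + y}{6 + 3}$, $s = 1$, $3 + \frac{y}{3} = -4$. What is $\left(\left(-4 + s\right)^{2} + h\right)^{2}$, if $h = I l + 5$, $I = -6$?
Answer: $784$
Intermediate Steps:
$y = -21$ ($y = -9 + 3 \left(-4\right) = -9 - 12 = -21$)
$l = - \frac{7}{3}$ ($l = \frac{0 - 21}{6 + 3} = - \frac{21}{9} = \left(-21\right) \frac{1}{9} = - \frac{7}{3} \approx -2.3333$)
$h = 19$ ($h = \left(-6\right) \left(- \frac{7}{3}\right) + 5 = 14 + 5 = 19$)
$\left(\left(-4 + s\right)^{2} + h\right)^{2} = \left(\left(-4 + 1\right)^{2} + 19\right)^{2} = \left(\left(-3\right)^{2} + 19\right)^{2} = \left(9 + 19\right)^{2} = 28^{2} = 784$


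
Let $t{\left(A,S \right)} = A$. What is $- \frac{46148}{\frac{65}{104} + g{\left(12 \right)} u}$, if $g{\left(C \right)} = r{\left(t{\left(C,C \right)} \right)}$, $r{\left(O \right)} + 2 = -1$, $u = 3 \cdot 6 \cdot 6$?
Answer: $\frac{369184}{2587} \approx 142.71$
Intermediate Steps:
$u = 108$ ($u = 18 \cdot 6 = 108$)
$r{\left(O \right)} = -3$ ($r{\left(O \right)} = -2 - 1 = -3$)
$g{\left(C \right)} = -3$
$- \frac{46148}{\frac{65}{104} + g{\left(12 \right)} u} = - \frac{46148}{\frac{65}{104} - 324} = - \frac{46148}{65 \cdot \frac{1}{104} - 324} = - \frac{46148}{\frac{5}{8} - 324} = - \frac{46148}{- \frac{2587}{8}} = \left(-46148\right) \left(- \frac{8}{2587}\right) = \frac{369184}{2587}$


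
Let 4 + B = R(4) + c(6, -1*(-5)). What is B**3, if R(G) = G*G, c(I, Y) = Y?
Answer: 4913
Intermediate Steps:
R(G) = G**2
B = 17 (B = -4 + (4**2 - 1*(-5)) = -4 + (16 + 5) = -4 + 21 = 17)
B**3 = 17**3 = 4913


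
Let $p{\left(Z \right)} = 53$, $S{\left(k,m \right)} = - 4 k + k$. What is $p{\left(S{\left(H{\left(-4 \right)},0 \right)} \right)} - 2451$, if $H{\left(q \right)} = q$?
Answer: $-2398$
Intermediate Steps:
$S{\left(k,m \right)} = - 3 k$
$p{\left(S{\left(H{\left(-4 \right)},0 \right)} \right)} - 2451 = 53 - 2451 = -2398$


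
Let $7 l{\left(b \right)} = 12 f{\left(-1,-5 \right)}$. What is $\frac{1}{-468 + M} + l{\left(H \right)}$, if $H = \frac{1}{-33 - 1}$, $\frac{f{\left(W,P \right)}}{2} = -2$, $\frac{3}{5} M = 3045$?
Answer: $- \frac{221129}{32249} \approx -6.8569$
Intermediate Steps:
$M = 5075$ ($M = \frac{5}{3} \cdot 3045 = 5075$)
$f{\left(W,P \right)} = -4$ ($f{\left(W,P \right)} = 2 \left(-2\right) = -4$)
$H = - \frac{1}{34}$ ($H = \frac{1}{-34} = - \frac{1}{34} \approx -0.029412$)
$l{\left(b \right)} = - \frac{48}{7}$ ($l{\left(b \right)} = \frac{12 \left(-4\right)}{7} = \frac{1}{7} \left(-48\right) = - \frac{48}{7}$)
$\frac{1}{-468 + M} + l{\left(H \right)} = \frac{1}{-468 + 5075} - \frac{48}{7} = \frac{1}{4607} - \frac{48}{7} = - \frac{221129}{32249}$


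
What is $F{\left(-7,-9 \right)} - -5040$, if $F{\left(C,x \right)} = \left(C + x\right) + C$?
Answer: $5017$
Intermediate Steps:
$F{\left(C,x \right)} = x + 2 C$
$F{\left(-7,-9 \right)} - -5040 = \left(-9 + 2 \left(-7\right)\right) - -5040 = \left(-9 - 14\right) + 5040 = -23 + 5040 = 5017$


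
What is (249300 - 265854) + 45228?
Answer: 28674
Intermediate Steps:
(249300 - 265854) + 45228 = -16554 + 45228 = 28674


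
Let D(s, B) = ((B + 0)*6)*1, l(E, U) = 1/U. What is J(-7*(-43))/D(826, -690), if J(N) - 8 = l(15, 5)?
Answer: -41/20700 ≈ -0.0019807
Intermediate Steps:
D(s, B) = 6*B (D(s, B) = (B*6)*1 = (6*B)*1 = 6*B)
J(N) = 41/5 (J(N) = 8 + 1/5 = 41/5)
J(-7*(-43))/D(826, -690) = 41/(5*((6*(-690)))) = (41/5)/(-4140) = (41/5)*(-1/4140) = -41/20700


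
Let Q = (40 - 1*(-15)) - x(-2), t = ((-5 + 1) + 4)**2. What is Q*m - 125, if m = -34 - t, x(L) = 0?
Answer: -1995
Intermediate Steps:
t = 0 (t = (-4 + 4)**2 = 0**2 = 0)
Q = 55 (Q = (40 - 1*(-15)) - 1*0 = (40 + 15) + 0 = 55 + 0 = 55)
m = -34 (m = -34 - 1*0 = -34 + 0 = -34)
Q*m - 125 = 55*(-34) - 125 = -1870 - 125 = -1995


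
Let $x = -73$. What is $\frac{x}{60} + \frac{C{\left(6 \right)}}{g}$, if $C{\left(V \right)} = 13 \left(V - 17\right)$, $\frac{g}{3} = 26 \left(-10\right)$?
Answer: $- \frac{31}{30} \approx -1.0333$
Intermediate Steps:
$g = -780$ ($g = 3 \cdot 26 \left(-10\right) = 3 \left(-260\right) = -780$)
$C{\left(V \right)} = -221 + 13 V$ ($C{\left(V \right)} = 13 \left(-17 + V\right) = -221 + 13 V$)
$\frac{x}{60} + \frac{C{\left(6 \right)}}{g} = - \frac{73}{60} + \frac{-221 + 13 \cdot 6}{-780} = \left(-73\right) \frac{1}{60} + \left(-221 + 78\right) \left(- \frac{1}{780}\right) = - \frac{73}{60} - - \frac{11}{60} = - \frac{73}{60} + \frac{11}{60} = - \frac{31}{30}$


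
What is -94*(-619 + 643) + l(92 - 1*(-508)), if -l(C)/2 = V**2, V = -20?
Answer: -3056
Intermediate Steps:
l(C) = -800 (l(C) = -2*(-20)**2 = -2*400 = -800)
-94*(-619 + 643) + l(92 - 1*(-508)) = -94*(-619 + 643) - 800 = -94*24 - 800 = -2256 - 800 = -3056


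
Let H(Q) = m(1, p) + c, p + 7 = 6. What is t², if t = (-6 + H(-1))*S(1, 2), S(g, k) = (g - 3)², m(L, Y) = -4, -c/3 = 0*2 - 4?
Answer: 64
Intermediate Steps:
p = -1 (p = -7 + 6 = -1)
c = 12 (c = -3*(0*2 - 4) = -3*(0 - 4) = -3*(-4) = 12)
S(g, k) = (-3 + g)²
H(Q) = 8 (H(Q) = -4 + 12 = 8)
t = 8 (t = (-6 + 8)*(-3 + 1)² = 2*(-2)² = 2*4 = 8)
t² = 8² = 64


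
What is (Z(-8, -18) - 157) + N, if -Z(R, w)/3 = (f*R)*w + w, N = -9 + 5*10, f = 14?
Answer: -6110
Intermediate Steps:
N = 41 (N = -9 + 50 = 41)
Z(R, w) = -3*w - 42*R*w (Z(R, w) = -3*((14*R)*w + w) = -3*(14*R*w + w) = -3*(w + 14*R*w) = -3*w - 42*R*w)
(Z(-8, -18) - 157) + N = (-3*(-18)*(1 + 14*(-8)) - 157) + 41 = (-3*(-18)*(1 - 112) - 157) + 41 = (-3*(-18)*(-111) - 157) + 41 = (-5994 - 157) + 41 = -6151 + 41 = -6110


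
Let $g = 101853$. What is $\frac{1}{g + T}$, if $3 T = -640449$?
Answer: $- \frac{1}{111630} \approx -8.9582 \cdot 10^{-6}$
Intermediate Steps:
$T = -213483$ ($T = \frac{1}{3} \left(-640449\right) = -213483$)
$\frac{1}{g + T} = \frac{1}{101853 - 213483} = \frac{1}{-111630} = - \frac{1}{111630}$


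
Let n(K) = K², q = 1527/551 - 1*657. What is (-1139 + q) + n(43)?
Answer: 30730/551 ≈ 55.771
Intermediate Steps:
q = -360480/551 (q = 1527*(1/551) - 657 = 1527/551 - 657 = -360480/551 ≈ -654.23)
(-1139 + q) + n(43) = (-1139 - 360480/551) + 43² = -988069/551 + 1849 = 30730/551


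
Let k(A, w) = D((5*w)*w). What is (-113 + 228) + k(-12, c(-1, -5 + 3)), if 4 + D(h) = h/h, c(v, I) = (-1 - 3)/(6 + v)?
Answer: 112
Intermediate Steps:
c(v, I) = -4/(6 + v)
D(h) = -3 (D(h) = -4 + h/h = -4 + 1 = -3)
k(A, w) = -3
(-113 + 228) + k(-12, c(-1, -5 + 3)) = (-113 + 228) - 3 = 115 - 3 = 112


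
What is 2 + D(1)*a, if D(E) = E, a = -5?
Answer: -3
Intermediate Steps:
2 + D(1)*a = 2 + 1*(-5) = 2 - 5 = -3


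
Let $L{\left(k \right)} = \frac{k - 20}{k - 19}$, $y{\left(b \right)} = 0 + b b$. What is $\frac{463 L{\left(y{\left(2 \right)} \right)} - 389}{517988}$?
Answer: $\frac{1573}{7769820} \approx 0.00020245$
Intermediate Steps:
$y{\left(b \right)} = b^{2}$ ($y{\left(b \right)} = 0 + b^{2} = b^{2}$)
$L{\left(k \right)} = \frac{-20 + k}{-19 + k}$
$\frac{463 L{\left(y{\left(2 \right)} \right)} - 389}{517988} = \frac{463 \frac{-20 + 2^{2}}{-19 + 2^{2}} - 389}{517988} = \left(463 \frac{-20 + 4}{-19 + 4} - 389\right) \frac{1}{517988} = \left(463 \frac{1}{-15} \left(-16\right) - 389\right) \frac{1}{517988} = \left(463 \left(\left(- \frac{1}{15}\right) \left(-16\right)\right) - 389\right) \frac{1}{517988} = \left(463 \cdot \frac{16}{15} - 389\right) \frac{1}{517988} = \left(\frac{7408}{15} - 389\right) \frac{1}{517988} = \frac{1573}{15} \cdot \frac{1}{517988} = \frac{1573}{7769820}$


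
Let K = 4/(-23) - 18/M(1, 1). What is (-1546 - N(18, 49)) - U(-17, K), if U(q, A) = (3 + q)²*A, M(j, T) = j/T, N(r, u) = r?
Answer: 45956/23 ≈ 1998.1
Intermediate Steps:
K = -418/23 (K = 4/(-23) - 18/1 = 4*(-1/23) - 18/1 = -4/23 - 18/1 = -4/23 - 18*1 = -4/23 - 18 = -418/23 ≈ -18.174)
U(q, A) = A*(3 + q)²
(-1546 - N(18, 49)) - U(-17, K) = (-1546 - 1*18) - (-418)*(3 - 17)²/23 = (-1546 - 18) - (-418)*(-14)²/23 = -1564 - (-418)*196/23 = -1564 - 1*(-81928/23) = -1564 + 81928/23 = 45956/23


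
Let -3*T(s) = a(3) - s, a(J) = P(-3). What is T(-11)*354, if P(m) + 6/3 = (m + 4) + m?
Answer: -826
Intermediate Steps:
P(m) = 2 + 2*m (P(m) = -2 + ((m + 4) + m) = -2 + ((4 + m) + m) = -2 + (4 + 2*m) = 2 + 2*m)
a(J) = -4 (a(J) = 2 + 2*(-3) = 2 - 6 = -4)
T(s) = 4/3 + s/3 (T(s) = -(-4 - s)/3 = 4/3 + s/3)
T(-11)*354 = (4/3 + (⅓)*(-11))*354 = (4/3 - 11/3)*354 = -7/3*354 = -826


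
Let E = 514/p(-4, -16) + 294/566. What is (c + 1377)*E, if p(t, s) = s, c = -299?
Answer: -38568145/1132 ≈ -34071.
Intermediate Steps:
E = -71555/2264 (E = 514/(-16) + 294/566 = 514*(-1/16) + 294*(1/566) = -257/8 + 147/283 = -71555/2264 ≈ -31.606)
(c + 1377)*E = (-299 + 1377)*(-71555/2264) = 1078*(-71555/2264) = -38568145/1132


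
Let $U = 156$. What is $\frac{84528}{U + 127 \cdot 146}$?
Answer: $\frac{42264}{9349} \approx 4.5207$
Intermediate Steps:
$\frac{84528}{U + 127 \cdot 146} = \frac{84528}{156 + 127 \cdot 146} = \frac{84528}{156 + 18542} = \frac{84528}{18698} = 84528 \cdot \frac{1}{18698} = \frac{42264}{9349}$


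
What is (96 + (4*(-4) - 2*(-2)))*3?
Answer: 252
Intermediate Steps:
(96 + (4*(-4) - 2*(-2)))*3 = (96 + (-16 + 4))*3 = (96 - 12)*3 = 84*3 = 252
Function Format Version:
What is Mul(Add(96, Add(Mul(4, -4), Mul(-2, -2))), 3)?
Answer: 252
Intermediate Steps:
Mul(Add(96, Add(Mul(4, -4), Mul(-2, -2))), 3) = Mul(Add(96, Add(-16, 4)), 3) = Mul(Add(96, -12), 3) = Mul(84, 3) = 252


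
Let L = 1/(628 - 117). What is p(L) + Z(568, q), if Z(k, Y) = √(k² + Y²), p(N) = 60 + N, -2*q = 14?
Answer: 30661/511 + √322673 ≈ 628.04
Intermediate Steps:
q = -7 (q = -½*14 = -7)
L = 1/511 ≈ 0.0019569
Z(k, Y) = √(Y² + k²)
p(L) + Z(568, q) = (60 + 1/511) + √((-7)² + 568²) = 30661/511 + √(49 + 322624) = 30661/511 + √322673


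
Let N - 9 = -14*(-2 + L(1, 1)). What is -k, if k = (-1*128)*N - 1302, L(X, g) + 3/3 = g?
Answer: 6038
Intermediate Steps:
L(X, g) = -1 + g
N = 37 (N = 9 - 14*(-2 + (-1 + 1)) = 9 - 14*(-2 + 0) = 9 - 14*(-2) = 9 + 28 = 37)
k = -6038 (k = -1*128*37 - 1302 = -128*37 - 1302 = -4736 - 1302 = -6038)
-k = -1*(-6038) = 6038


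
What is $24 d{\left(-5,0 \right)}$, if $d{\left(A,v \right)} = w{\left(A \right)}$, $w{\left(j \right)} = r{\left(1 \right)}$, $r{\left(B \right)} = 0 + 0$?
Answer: $0$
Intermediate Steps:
$r{\left(B \right)} = 0$
$w{\left(j \right)} = 0$
$d{\left(A,v \right)} = 0$
$24 d{\left(-5,0 \right)} = 24 \cdot 0 = 0$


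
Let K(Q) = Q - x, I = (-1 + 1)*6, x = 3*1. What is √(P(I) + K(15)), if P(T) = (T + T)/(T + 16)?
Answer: 2*√3 ≈ 3.4641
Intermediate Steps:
x = 3
I = 0 (I = 0*6 = 0)
P(T) = 2*T/(16 + T) (P(T) = (2*T)/(16 + T) = 2*T/(16 + T))
K(Q) = -3 + Q (K(Q) = Q - 1*3 = Q - 3 = -3 + Q)
√(P(I) + K(15)) = √(2*0/(16 + 0) + (-3 + 15)) = √(2*0/16 + 12) = √(2*0*(1/16) + 12) = √(0 + 12) = √12 = 2*√3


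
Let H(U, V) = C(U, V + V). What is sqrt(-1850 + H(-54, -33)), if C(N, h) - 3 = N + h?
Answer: I*sqrt(1967) ≈ 44.351*I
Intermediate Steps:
C(N, h) = 3 + N + h (C(N, h) = 3 + (N + h) = 3 + N + h)
H(U, V) = 3 + U + 2*V (H(U, V) = 3 + U + (V + V) = 3 + U + 2*V)
sqrt(-1850 + H(-54, -33)) = sqrt(-1850 + (3 - 54 + 2*(-33))) = sqrt(-1850 + (3 - 54 - 66)) = sqrt(-1850 - 117) = sqrt(-1967) = I*sqrt(1967)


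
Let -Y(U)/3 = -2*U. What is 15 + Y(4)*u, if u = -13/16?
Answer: -9/2 ≈ -4.5000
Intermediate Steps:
Y(U) = 6*U (Y(U) = -(-6)*U = 6*U)
u = -13/16 (u = -13*1/16 = -13/16 ≈ -0.81250)
15 + Y(4)*u = 15 + (6*4)*(-13/16) = 15 + 24*(-13/16) = 15 - 39/2 = -9/2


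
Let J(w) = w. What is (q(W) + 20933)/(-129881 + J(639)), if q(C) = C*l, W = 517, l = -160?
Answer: 61787/129242 ≈ 0.47807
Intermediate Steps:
q(C) = -160*C (q(C) = C*(-160) = -160*C)
(q(W) + 20933)/(-129881 + J(639)) = (-160*517 + 20933)/(-129881 + 639) = (-82720 + 20933)/(-129242) = -61787*(-1/129242) = 61787/129242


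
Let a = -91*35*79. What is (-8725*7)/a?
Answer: 1745/7189 ≈ 0.24273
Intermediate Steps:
a = -251615 (a = -3185*79 = -251615)
(-8725*7)/a = -8725*7/(-251615) = -61075*(-1/251615) = 1745/7189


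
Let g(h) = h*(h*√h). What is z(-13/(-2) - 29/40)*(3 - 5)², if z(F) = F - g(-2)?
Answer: 231/10 - 16*I*√2 ≈ 23.1 - 22.627*I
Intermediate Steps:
g(h) = h^(5/2) (g(h) = h*h^(3/2) = h^(5/2))
z(F) = F - 4*I*√2 (z(F) = F - (-2)^(5/2) = F - 4*I*√2)
z(-13/(-2) - 29/40)*(3 - 5)² = ((-13/(-2) - 29/40) - 4*I*√2)*(3 - 5)² = ((-13*(-½) - 29*1/40) - 4*I*√2)*(-2)² = ((13/2 - 29/40) - 4*I*√2)*4 = (231/40 - 4*I*√2)*4 = 231/10 - 16*I*√2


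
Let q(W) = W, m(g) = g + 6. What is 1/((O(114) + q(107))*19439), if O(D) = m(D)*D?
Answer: 1/268005493 ≈ 3.7313e-9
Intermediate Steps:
m(g) = 6 + g
O(D) = D*(6 + D) (O(D) = (6 + D)*D = D*(6 + D))
1/((O(114) + q(107))*19439) = 1/((114*(6 + 114) + 107)*19439) = (1/19439)/(114*120 + 107) = (1/19439)/(13680 + 107) = (1/19439)/13787 = (1/13787)*(1/19439) = 1/268005493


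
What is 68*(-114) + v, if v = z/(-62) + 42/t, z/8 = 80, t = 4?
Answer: -480613/62 ≈ -7751.8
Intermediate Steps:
z = 640 (z = 8*80 = 640)
v = 11/62 (v = 640/(-62) + 42/4 = 640*(-1/62) + 42*(¼) = -320/31 + 21/2 = 11/62 ≈ 0.17742)
68*(-114) + v = 68*(-114) + 11/62 = -7752 + 11/62 = -480613/62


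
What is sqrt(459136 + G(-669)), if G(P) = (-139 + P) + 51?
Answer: 9*sqrt(5659) ≈ 677.04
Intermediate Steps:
G(P) = -88 + P
sqrt(459136 + G(-669)) = sqrt(459136 + (-88 - 669)) = sqrt(459136 - 757) = sqrt(458379) = 9*sqrt(5659)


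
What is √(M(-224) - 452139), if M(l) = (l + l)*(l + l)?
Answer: I*√251435 ≈ 501.43*I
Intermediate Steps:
M(l) = 4*l² (M(l) = (2*l)*(2*l) = 4*l²)
√(M(-224) - 452139) = √(4*(-224)² - 452139) = √(4*50176 - 452139) = √(200704 - 452139) = √(-251435) = I*√251435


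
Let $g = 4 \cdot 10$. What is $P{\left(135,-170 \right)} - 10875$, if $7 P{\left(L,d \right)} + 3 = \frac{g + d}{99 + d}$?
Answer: $- \frac{5404958}{497} \approx -10875.0$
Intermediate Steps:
$g = 40$
$P{\left(L,d \right)} = - \frac{3}{7} + \frac{40 + d}{7 \left(99 + d\right)}$ ($P{\left(L,d \right)} = - \frac{3}{7} + \frac{\left(40 + d\right) \frac{1}{99 + d}}{7} = - \frac{3}{7} + \frac{\frac{1}{99 + d} \left(40 + d\right)}{7} = - \frac{3}{7} + \frac{40 + d}{7 \left(99 + d\right)}$)
$P{\left(135,-170 \right)} - 10875 = \frac{-257 - -340}{7 \left(99 - 170\right)} - 10875 = \frac{-257 + 340}{7 \left(-71\right)} - 10875 = \frac{1}{7} \left(- \frac{1}{71}\right) 83 - 10875 = - \frac{83}{497} - 10875 = - \frac{5404958}{497}$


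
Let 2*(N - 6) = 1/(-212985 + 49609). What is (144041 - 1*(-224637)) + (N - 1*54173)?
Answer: 102767098271/326752 ≈ 3.1451e+5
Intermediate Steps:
N = 1960511/326752 (N = 6 + 1/(2*(-212985 + 49609)) = 6 + (½)/(-163376) = 6 + (½)*(-1/163376) = 6 - 1/326752 = 1960511/326752 ≈ 6.0000)
(144041 - 1*(-224637)) + (N - 1*54173) = (144041 - 1*(-224637)) + (1960511/326752 - 1*54173) = (144041 + 224637) + (1960511/326752 - 54173) = 368678 - 17699175585/326752 = 102767098271/326752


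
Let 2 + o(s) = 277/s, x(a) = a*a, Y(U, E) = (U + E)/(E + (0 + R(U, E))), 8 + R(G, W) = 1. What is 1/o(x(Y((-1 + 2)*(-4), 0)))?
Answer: 16/13541 ≈ 0.0011816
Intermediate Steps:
R(G, W) = -7 (R(G, W) = -8 + 1 = -7)
Y(U, E) = (E + U)/(-7 + E) (Y(U, E) = (U + E)/(E + (0 - 7)) = (E + U)/(E - 7) = (E + U)/(-7 + E))
x(a) = a²
o(s) = -2 + 277/s
1/o(x(Y((-1 + 2)*(-4), 0))) = 1/(-2 + 277/(((0 + (-1 + 2)*(-4))/(-7 + 0))²)) = 1/(-2 + 277/(((0 + 1*(-4))/(-7))²)) = 1/(-2 + 277/((-(0 - 4)/7)²)) = 1/(-2 + 277/((-⅐*(-4))²)) = 1/(-2 + 277/((4/7)²)) = 1/(-2 + 277/(16/49)) = 1/(-2 + 277*(49/16)) = 1/(-2 + 13573/16) = 1/(13541/16) = 16/13541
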